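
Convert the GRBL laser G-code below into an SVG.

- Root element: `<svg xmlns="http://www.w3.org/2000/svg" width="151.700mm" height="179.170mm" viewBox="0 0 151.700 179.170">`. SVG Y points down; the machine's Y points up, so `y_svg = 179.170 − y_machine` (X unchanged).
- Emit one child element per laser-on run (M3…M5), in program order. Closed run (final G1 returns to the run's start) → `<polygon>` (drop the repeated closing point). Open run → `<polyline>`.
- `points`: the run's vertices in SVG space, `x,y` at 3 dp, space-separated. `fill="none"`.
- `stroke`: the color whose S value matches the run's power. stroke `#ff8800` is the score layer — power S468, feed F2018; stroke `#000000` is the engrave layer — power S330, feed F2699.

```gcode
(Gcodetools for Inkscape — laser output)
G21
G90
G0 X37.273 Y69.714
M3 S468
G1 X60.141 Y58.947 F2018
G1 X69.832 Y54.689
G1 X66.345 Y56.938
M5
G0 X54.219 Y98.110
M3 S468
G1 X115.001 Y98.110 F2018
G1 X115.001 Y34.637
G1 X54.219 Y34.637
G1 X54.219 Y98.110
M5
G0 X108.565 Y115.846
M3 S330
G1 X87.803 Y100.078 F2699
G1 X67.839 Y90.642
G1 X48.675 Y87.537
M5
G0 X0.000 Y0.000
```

<svg xmlns="http://www.w3.org/2000/svg" width="151.700mm" height="179.170mm" viewBox="0 0 151.700 179.170">
  <polyline points="37.273,109.456 60.141,120.223 69.832,124.481 66.345,122.232" fill="none" stroke="#ff8800"/>
  <polygon points="54.219,81.060 115.001,81.060 115.001,144.533 54.219,144.533" fill="none" stroke="#ff8800"/>
  <polyline points="108.565,63.324 87.803,79.092 67.839,88.528 48.675,91.633" fill="none" stroke="#000000"/>
</svg>

Machine Y-up, SVG Y-down with viewBox height 179.170, so y_svg = 179.170 − y_machine; X carries over.

Run 1: the run's S468 means `#ff8800` (score). The run is open, so emit a `<polyline>` with points (Y-flipped): 37.273,109.456 60.141,120.223 69.832,124.481 66.345,122.232.

Run 2: power S468 maps to stroke `#ff8800` (score). The run returns to its start, so emit a `<polygon>` with points (Y-flipped): 54.219,81.060 115.001,81.060 115.001,144.533 54.219,144.533.

Run 3: power S330 maps to stroke `#000000` (engrave). The run is open, so emit a `<polyline>` with points (Y-flipped): 108.565,63.324 87.803,79.092 67.839,88.528 48.675,91.633.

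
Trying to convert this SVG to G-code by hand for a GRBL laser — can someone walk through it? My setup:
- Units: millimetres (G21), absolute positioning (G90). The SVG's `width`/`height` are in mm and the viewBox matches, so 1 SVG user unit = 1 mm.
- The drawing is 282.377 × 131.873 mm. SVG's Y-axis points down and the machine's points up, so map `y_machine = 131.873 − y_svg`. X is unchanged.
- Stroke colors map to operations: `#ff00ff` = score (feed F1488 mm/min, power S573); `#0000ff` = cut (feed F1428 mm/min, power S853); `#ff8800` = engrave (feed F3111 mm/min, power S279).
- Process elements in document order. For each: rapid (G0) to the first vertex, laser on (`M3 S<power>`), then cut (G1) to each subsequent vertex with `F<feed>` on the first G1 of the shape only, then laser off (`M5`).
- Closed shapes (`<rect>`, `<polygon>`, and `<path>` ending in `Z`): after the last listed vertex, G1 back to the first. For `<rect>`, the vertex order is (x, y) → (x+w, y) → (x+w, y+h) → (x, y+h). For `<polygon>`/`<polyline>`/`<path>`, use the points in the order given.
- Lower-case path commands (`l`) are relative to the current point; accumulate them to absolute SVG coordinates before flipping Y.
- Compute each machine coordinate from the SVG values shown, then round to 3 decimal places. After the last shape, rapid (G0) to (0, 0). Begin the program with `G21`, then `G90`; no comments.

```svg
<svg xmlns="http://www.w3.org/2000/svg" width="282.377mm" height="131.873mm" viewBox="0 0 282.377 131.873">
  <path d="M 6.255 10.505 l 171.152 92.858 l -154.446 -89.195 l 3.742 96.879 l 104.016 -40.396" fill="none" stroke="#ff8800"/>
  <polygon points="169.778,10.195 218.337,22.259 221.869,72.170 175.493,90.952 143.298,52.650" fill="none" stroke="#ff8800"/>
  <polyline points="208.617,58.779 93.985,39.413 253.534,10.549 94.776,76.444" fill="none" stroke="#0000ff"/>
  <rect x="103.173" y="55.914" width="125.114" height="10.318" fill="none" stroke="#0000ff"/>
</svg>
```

G21
G90
G0 X6.255 Y121.368
M3 S279
G1 X177.407 Y28.510 F3111
G1 X22.961 Y117.705
G1 X26.703 Y20.826
G1 X130.719 Y61.222
M5
G0 X169.778 Y121.678
M3 S279
G1 X218.337 Y109.614 F3111
G1 X221.869 Y59.703
G1 X175.493 Y40.921
G1 X143.298 Y79.223
G1 X169.778 Y121.678
M5
G0 X208.617 Y73.094
M3 S853
G1 X93.985 Y92.460 F1428
G1 X253.534 Y121.324
G1 X94.776 Y55.429
M5
G0 X103.173 Y75.959
M3 S853
G1 X228.287 Y75.959 F1428
G1 X228.287 Y65.641
G1 X103.173 Y65.641
G1 X103.173 Y75.959
M5
G0 X0.000 Y0.000

1 u = 1 mm; y_m = 131.873 − y.

[1] `<path>` open polyline, #ff8800→engrave S279 F3111: (6.255,121.368) → (177.407,28.510) → (22.961,117.705) → (26.703,20.826) → (130.719,61.222)

[2] `<polygon>` regular polygon, #ff8800→engrave S279 F3111: (169.778,121.678) → (218.337,109.614) → (221.869,59.703) → (175.493,40.921) → (143.298,79.223) → (169.778,121.678) (closed)

[3] `<polyline>` open polyline, #0000ff→cut S853 F1428: (208.617,73.094) → (93.985,92.460) → (253.534,121.324) → (94.776,55.429)

[4] `<rect>` rectangle, #0000ff→cut S853 F1428: (103.173,75.959) → (228.287,75.959) → (228.287,65.641) → (103.173,65.641) → (103.173,75.959) (closed)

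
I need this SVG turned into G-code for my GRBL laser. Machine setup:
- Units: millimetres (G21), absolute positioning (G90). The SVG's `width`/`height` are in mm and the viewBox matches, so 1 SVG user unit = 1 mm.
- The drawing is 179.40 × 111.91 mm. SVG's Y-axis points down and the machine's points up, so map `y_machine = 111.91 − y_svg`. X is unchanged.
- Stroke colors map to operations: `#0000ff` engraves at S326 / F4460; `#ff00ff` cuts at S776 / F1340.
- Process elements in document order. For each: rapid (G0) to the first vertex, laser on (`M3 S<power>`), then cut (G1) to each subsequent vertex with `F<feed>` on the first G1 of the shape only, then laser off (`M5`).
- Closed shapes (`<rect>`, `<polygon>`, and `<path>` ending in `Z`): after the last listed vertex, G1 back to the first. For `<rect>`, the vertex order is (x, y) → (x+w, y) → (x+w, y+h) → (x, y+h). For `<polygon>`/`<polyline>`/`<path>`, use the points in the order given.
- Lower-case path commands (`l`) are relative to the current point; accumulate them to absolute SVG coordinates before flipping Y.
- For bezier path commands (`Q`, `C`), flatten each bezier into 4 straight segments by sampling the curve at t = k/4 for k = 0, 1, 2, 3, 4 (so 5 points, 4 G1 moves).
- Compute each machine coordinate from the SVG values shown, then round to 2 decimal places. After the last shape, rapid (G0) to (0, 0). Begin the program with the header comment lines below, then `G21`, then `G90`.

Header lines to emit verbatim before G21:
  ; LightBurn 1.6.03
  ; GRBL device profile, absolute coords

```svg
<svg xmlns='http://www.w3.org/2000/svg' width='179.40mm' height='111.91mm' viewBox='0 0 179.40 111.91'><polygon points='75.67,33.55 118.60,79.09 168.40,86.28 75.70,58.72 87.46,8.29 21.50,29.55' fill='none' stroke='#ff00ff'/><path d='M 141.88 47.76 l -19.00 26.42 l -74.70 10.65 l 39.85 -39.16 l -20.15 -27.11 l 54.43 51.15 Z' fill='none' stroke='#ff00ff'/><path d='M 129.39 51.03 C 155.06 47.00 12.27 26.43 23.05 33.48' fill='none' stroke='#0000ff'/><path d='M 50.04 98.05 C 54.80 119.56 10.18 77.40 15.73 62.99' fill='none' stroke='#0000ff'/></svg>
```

; LightBurn 1.6.03
; GRBL device profile, absolute coords
G21
G90
G0 X75.67 Y78.36
M3 S776
G1 X118.60 Y32.82 F1340
G1 X168.40 Y25.63
G1 X75.70 Y53.19
G1 X87.46 Y103.62
G1 X21.50 Y82.36
G1 X75.67 Y78.36
M5
G0 X141.88 Y64.15
M3 S776
G1 X122.88 Y37.73 F1340
G1 X48.18 Y27.08
G1 X88.03 Y66.24
G1 X67.88 Y93.35
G1 X122.31 Y42.20
G1 X141.88 Y64.15
M5
G0 X129.39 Y60.88
M3 S326
G1 X122.09 Y66.31 F4460
G1 X81.80 Y73.81
G1 X38.73 Y79.23
G1 X23.05 Y78.43
M5
G0 X50.04 Y13.86
M3 S326
G1 X45.91 Y8.24 F4460
G1 X32.59 Y17.92
G1 X19.42 Y34.34
G1 X15.73 Y48.92
M5
G0 X0.00 Y0.00

1 u = 1 mm; y_m = 111.91 − y.

[1] `<polygon>` closed polygon, #ff00ff→cut S776 F1340: (75.67,78.36) → (118.60,32.82) → (168.40,25.63) → (75.70,53.19) → (87.46,103.62) → (21.50,82.36) → (75.67,78.36) (closed)

[2] `<path>` closed polygon, #ff00ff→cut S776 F1340: (141.88,64.15) → (122.88,37.73) → (48.18,27.08) → (88.03,66.24) → (67.88,93.35) → (122.31,42.20) → (141.88,64.15) (closed)

[3] `<path>` cubic bezier, #0000ff→engrave S326 F4460: (129.39,60.88) → (122.09,66.31) → (81.80,73.81) → (38.73,79.23) → (23.05,78.43)

[4] `<path>` cubic bezier, #0000ff→engrave S326 F4460: (50.04,13.86) → (45.91,8.24) → (32.59,17.92) → (19.42,34.34) → (15.73,48.92)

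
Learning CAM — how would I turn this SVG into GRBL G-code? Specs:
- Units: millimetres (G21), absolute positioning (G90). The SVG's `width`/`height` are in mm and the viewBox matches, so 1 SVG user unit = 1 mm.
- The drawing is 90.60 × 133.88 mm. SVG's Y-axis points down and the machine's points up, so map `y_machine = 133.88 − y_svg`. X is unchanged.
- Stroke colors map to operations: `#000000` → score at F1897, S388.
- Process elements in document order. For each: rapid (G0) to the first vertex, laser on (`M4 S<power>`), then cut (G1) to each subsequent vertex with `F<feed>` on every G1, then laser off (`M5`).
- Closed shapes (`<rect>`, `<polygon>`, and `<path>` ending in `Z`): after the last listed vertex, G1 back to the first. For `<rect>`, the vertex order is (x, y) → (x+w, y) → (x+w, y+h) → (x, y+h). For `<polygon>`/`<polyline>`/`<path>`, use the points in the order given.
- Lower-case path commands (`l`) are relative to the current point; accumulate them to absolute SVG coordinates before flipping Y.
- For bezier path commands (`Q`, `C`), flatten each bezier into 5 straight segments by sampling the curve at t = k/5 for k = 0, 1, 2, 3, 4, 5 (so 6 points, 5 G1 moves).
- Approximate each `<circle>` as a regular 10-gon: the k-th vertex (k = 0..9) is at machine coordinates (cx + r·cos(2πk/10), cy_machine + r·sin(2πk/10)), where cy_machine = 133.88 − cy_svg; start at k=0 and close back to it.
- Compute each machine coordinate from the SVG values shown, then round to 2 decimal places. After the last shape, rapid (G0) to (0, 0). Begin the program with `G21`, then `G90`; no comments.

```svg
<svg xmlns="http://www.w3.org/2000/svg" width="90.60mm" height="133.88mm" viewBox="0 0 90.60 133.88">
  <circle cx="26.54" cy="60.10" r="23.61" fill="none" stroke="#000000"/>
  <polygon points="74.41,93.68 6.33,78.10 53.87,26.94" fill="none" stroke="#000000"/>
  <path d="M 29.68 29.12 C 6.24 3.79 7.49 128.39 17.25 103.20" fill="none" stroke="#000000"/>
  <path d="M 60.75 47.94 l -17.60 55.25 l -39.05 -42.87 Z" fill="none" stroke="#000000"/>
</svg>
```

G21
G90
G0 X50.15 Y73.78
M4 S388
G1 X45.64 Y87.66 F1897
G1 X33.84 Y96.23 F1897
G1 X19.24 Y96.23 F1897
G1 X7.44 Y87.66 F1897
G1 X2.93 Y73.78 F1897
G1 X7.44 Y59.90 F1897
G1 X19.24 Y51.33 F1897
G1 X33.84 Y51.33 F1897
G1 X45.64 Y59.90 F1897
G1 X50.15 Y73.78 F1897
M5
G0 X74.41 Y40.20
M4 S388
G1 X6.33 Y55.78 F1897
G1 X53.87 Y106.94 F1897
G1 X74.41 Y40.20 F1897
M5
G0 X29.68 Y104.76
M4 S388
G1 X18.45 Y104.36 F1897
G1 X12.37 Y82.37 F1897
G1 X10.66 Y53.17 F1897
G1 X12.54 Y31.14 F1897
G1 X17.25 Y30.68 F1897
M5
G0 X60.75 Y85.94
M4 S388
G1 X43.15 Y30.69 F1897
G1 X4.10 Y73.56 F1897
G1 X60.75 Y85.94 F1897
M5
G0 X0.00 Y0.00

Since the viewBox matches the mm dimensions, user units are millimetres directly. The only transform is the Y-flip y_m = 133.88 − y_svg.

Shape 1 is a circle drawn with `<circle>`. Its stroke #000000 means score at S388, F1897. After flipping Y the toolpath is (50.15,73.78) → (45.64,87.66) → (33.84,96.23) → (19.24,96.23) → (7.44,87.66) → (2.93,73.78) → (7.44,59.90) → (19.24,51.33) → (33.84,51.33) → (45.64,59.90) → (50.15,73.78), returning to the start.

Shape 2 is a regular polygon drawn with `<polygon>`. Its stroke #000000 means score at S388, F1897. After flipping Y the toolpath is (74.41,40.20) → (6.33,55.78) → (53.87,106.94) → (74.41,40.20), returning to the start.

Shape 3 is a cubic bezier drawn with `<path>`. Its stroke #000000 means score at S388, F1897. After flipping Y the toolpath is (29.68,104.76) → (18.45,104.36) → (12.37,82.37) → (10.66,53.17) → (12.54,31.14) → (17.25,30.68).

Shape 4 is a regular polygon drawn with `<path>`. Its stroke #000000 means score at S388, F1897. After flipping Y the toolpath is (60.75,85.94) → (43.15,30.69) → (4.10,73.56) → (60.75,85.94), returning to the start.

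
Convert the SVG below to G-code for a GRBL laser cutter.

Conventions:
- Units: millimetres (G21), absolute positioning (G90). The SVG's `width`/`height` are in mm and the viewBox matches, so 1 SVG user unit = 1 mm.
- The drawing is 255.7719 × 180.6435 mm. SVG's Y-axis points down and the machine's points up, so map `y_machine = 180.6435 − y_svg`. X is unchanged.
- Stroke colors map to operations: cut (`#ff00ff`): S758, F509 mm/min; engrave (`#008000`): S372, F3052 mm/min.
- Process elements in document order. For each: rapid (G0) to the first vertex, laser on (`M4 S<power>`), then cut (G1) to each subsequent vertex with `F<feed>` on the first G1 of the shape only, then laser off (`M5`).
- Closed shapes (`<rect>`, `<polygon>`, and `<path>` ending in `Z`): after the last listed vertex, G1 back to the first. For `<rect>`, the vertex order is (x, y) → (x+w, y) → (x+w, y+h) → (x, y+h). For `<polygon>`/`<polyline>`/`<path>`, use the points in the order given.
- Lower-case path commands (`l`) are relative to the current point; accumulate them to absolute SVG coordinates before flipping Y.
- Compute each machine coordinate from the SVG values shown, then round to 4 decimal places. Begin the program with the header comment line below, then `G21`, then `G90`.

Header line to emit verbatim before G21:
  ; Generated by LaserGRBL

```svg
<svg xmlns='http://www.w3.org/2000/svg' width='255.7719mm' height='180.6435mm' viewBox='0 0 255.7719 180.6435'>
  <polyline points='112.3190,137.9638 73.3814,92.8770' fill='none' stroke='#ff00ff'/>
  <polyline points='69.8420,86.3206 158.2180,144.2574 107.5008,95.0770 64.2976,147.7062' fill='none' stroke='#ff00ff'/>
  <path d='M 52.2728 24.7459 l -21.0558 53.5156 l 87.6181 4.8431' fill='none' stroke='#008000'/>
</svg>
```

; Generated by LaserGRBL
G21
G90
G0 X112.3190 Y42.6797
M4 S758
G1 X73.3814 Y87.7665 F509
M5
G0 X69.8420 Y94.3229
M4 S758
G1 X158.2180 Y36.3861 F509
G1 X107.5008 Y85.5665
G1 X64.2976 Y32.9373
M5
G0 X52.2728 Y155.8976
M4 S372
G1 X31.2170 Y102.3820 F3052
G1 X118.8351 Y97.5389
M5

viewBox `0 0 255.7719 180.6435` with mm width/height → 1 unit = 1 mm. Flip: y_m = 180.6435 − y_svg.

**Shape 1** — `<polyline>` line segment, stroke `#ff00ff` → cut (S758, F509). Machine vertices: (112.3190,42.6797) → (73.3814,87.7665). Open path.

**Shape 2** — `<polyline>` open polyline, stroke `#ff00ff` → cut (S758, F509). Machine vertices: (69.8420,94.3229) → (158.2180,36.3861) → (107.5008,85.5665) → (64.2976,32.9373). Open path.

**Shape 3** — `<path>` open polyline, stroke `#008000` → engrave (S372, F3052). Machine vertices: (52.2728,155.8976) → (31.2170,102.3820) → (118.8351,97.5389). Open path.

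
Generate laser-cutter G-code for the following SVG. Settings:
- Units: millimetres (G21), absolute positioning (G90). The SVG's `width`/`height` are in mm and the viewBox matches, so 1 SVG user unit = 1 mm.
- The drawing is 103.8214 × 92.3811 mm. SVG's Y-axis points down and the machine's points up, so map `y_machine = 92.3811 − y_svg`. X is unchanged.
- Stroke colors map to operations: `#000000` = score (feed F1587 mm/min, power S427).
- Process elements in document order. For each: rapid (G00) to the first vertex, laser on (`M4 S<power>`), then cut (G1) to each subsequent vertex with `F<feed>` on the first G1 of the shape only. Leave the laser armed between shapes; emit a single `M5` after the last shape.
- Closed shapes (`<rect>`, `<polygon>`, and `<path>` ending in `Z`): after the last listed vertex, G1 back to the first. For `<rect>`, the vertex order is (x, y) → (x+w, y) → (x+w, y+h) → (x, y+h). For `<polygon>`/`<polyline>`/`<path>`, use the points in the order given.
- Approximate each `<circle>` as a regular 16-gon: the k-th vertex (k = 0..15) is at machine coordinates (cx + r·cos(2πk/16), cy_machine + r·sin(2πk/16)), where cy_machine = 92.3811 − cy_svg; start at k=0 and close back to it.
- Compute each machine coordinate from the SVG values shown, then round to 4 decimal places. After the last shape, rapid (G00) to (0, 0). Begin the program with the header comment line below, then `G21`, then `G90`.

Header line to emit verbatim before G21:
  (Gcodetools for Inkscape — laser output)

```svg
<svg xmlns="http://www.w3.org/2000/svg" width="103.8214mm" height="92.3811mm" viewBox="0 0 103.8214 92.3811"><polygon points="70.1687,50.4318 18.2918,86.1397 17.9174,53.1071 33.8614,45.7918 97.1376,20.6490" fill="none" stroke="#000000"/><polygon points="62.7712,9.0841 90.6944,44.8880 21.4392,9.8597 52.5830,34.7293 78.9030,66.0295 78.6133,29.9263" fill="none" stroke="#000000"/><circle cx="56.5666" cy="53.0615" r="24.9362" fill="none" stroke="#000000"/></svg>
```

(Gcodetools for Inkscape — laser output)
G21
G90
G00 X70.1687 Y41.9493
M4 S427
G1 X18.2918 Y6.2414 F1587
G1 X17.9174 Y39.2740
G1 X33.8614 Y46.5893
G1 X97.1376 Y71.7321
G1 X70.1687 Y41.9493
G00 X62.7712 Y83.2970
M4 S427
G1 X90.6944 Y47.4931 F1587
G1 X21.4392 Y82.5214
G1 X52.5830 Y57.6518
G1 X78.9030 Y26.3516
G1 X78.6133 Y62.4548
G1 X62.7712 Y83.2970
G00 X81.5028 Y39.3196
M4 S427
G1 X79.6046 Y48.8623 F1587
G1 X74.1992 Y56.9522
G1 X66.1093 Y62.3576
G1 X56.5666 Y64.2558
G1 X47.0239 Y62.3576
G1 X38.9340 Y56.9522
G1 X33.5286 Y48.8623
G1 X31.6304 Y39.3196
G1 X33.5286 Y29.7769
G1 X38.9340 Y21.6870
G1 X47.0239 Y16.2816
G1 X56.5666 Y14.3834
G1 X66.1093 Y16.2816
G1 X74.1992 Y21.6870
G1 X79.6046 Y29.7769
G1 X81.5028 Y39.3196
M5
G00 X0.0000 Y0.0000

viewBox `0 0 103.8214 92.3811` with mm width/height → 1 unit = 1 mm. Flip: y_m = 92.3811 − y_svg.

**Shape 1** — `<polygon>` closed polygon, stroke `#000000` → score (S427, F1587). Machine vertices: (70.1687,41.9493) → (18.2918,6.2414) → (17.9174,39.2740) → (33.8614,46.5893) → (97.1376,71.7321) → (70.1687,41.9493). Closed: final G1 returns to the first vertex.

**Shape 2** — `<polygon>` closed polygon, stroke `#000000` → score (S427, F1587). Machine vertices: (62.7712,83.2970) → (90.6944,47.4931) → (21.4392,82.5214) → (52.5830,57.6518) → (78.9030,26.3516) → (78.6133,62.4548) → (62.7712,83.2970). Closed: final G1 returns to the first vertex.

**Shape 3** — `<circle>` circle, stroke `#000000` → score (S427, F1587). Machine vertices: (81.5028,39.3196) → (79.6046,48.8623) → (74.1992,56.9522) → (66.1093,62.3576) → (56.5666,64.2558) → (47.0239,62.3576) → (38.9340,56.9522) → (33.5286,48.8623) → (31.6304,39.3196) → (33.5286,29.7769) → (38.9340,21.6870) → (47.0239,16.2816) → (56.5666,14.3834) → (66.1093,16.2816) → (74.1992,21.6870) → (79.6046,29.7769) → (81.5028,39.3196). Closed: final G1 returns to the first vertex.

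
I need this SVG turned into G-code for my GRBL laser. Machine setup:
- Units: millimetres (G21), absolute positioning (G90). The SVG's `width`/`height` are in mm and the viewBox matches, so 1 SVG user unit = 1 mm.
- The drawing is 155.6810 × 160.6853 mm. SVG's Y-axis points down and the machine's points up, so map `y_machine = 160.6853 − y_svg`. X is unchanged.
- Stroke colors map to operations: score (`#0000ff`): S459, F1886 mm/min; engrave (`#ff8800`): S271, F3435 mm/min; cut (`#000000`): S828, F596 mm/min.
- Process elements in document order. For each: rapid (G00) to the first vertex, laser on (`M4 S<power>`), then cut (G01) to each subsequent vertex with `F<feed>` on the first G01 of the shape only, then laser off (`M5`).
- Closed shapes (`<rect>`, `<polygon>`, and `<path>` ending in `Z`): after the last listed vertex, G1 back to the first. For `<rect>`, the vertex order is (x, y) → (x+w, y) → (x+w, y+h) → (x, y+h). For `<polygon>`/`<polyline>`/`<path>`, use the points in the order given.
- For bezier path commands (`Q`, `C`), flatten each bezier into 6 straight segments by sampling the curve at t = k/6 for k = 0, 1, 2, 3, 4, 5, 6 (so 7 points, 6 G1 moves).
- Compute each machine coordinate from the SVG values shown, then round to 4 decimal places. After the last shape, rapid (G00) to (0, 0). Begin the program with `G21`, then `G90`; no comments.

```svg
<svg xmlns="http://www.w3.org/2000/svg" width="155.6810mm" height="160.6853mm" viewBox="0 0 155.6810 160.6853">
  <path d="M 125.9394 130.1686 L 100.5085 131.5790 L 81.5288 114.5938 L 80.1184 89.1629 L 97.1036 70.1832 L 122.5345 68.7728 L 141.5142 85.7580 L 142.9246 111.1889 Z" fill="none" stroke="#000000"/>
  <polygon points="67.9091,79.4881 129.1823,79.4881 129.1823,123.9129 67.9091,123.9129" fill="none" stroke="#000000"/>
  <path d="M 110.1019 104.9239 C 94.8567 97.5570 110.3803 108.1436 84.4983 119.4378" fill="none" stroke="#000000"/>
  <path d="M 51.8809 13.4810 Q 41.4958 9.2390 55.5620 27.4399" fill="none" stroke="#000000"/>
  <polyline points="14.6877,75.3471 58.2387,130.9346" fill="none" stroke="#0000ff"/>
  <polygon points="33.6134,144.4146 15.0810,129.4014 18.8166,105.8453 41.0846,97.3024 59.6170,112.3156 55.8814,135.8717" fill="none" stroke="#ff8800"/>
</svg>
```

G21
G90
G00 X125.9394 Y30.5167
M4 S828
G01 X100.5085 Y29.1063 F596
G01 X81.5288 Y46.0915
G01 X80.1184 Y71.5224
G01 X97.1036 Y90.5021
G01 X122.5345 Y91.9125
G01 X141.5142 Y74.9273
G01 X142.9246 Y49.4964
G01 X125.9394 Y30.5167
M5
G00 X67.9091 Y81.1972
M4 S828
G01 X129.1823 Y81.1972 F596
G01 X129.1823 Y36.7724
G01 X67.9091 Y36.7724
G01 X67.9091 Y81.1972
M5
G00 X110.1019 Y55.7614
M4 S828
G01 X104.7092 Y58.0286 F596
G01 X102.4398 Y57.7825
G01 X101.2889 Y55.5024
G01 X99.2516 Y51.6671
G01 X94.3230 Y46.7558
G01 X84.4983 Y41.2475
M5
G00 X51.8809 Y147.2043
M4 S828
G01 X49.0984 Y147.9949 F596
G01 X47.6743 Y147.5386
G01 X47.6086 Y145.8356
G01 X48.9013 Y142.8857
G01 X51.5525 Y138.6890
G01 X55.5620 Y133.2454
M5
G00 X14.6877 Y85.3382
M4 S459
G01 X58.2387 Y29.7507 F1886
M5
G00 X33.6134 Y16.2707
M4 S271
G01 X15.0810 Y31.2839 F3435
G01 X18.8166 Y54.8400
G01 X41.0846 Y63.3829
G01 X59.6170 Y48.3697
G01 X55.8814 Y24.8136
G01 X33.6134 Y16.2707
M5
G00 X0.0000 Y0.0000

1 u = 1 mm; y_m = 160.6853 − y.

[1] `<path>` regular polygon, #000000→cut S828 F596: (125.9394,30.5167) → (100.5085,29.1063) → (81.5288,46.0915) → (80.1184,71.5224) → (97.1036,90.5021) → (122.5345,91.9125) → (141.5142,74.9273) → (142.9246,49.4964) → (125.9394,30.5167) (closed)

[2] `<polygon>` rectangle, #000000→cut S828 F596: (67.9091,81.1972) → (129.1823,81.1972) → (129.1823,36.7724) → (67.9091,36.7724) → (67.9091,81.1972) (closed)

[3] `<path>` cubic bezier, #000000→cut S828 F596: (110.1019,55.7614) → (104.7092,58.0286) → (102.4398,57.7825) → (101.2889,55.5024) → (99.2516,51.6671) → (94.3230,46.7558) → (84.4983,41.2475)

[4] `<path>` quadratic bezier, #000000→cut S828 F596: (51.8809,147.2043) → (49.0984,147.9949) → (47.6743,147.5386) → (47.6086,145.8356) → (48.9013,142.8857) → (51.5525,138.6890) → (55.5620,133.2454)

[5] `<polyline>` line segment, #0000ff→score S459 F1886: (14.6877,85.3382) → (58.2387,29.7507)

[6] `<polygon>` regular polygon, #ff8800→engrave S271 F3435: (33.6134,16.2707) → (15.0810,31.2839) → (18.8166,54.8400) → (41.0846,63.3829) → (59.6170,48.3697) → (55.8814,24.8136) → (33.6134,16.2707) (closed)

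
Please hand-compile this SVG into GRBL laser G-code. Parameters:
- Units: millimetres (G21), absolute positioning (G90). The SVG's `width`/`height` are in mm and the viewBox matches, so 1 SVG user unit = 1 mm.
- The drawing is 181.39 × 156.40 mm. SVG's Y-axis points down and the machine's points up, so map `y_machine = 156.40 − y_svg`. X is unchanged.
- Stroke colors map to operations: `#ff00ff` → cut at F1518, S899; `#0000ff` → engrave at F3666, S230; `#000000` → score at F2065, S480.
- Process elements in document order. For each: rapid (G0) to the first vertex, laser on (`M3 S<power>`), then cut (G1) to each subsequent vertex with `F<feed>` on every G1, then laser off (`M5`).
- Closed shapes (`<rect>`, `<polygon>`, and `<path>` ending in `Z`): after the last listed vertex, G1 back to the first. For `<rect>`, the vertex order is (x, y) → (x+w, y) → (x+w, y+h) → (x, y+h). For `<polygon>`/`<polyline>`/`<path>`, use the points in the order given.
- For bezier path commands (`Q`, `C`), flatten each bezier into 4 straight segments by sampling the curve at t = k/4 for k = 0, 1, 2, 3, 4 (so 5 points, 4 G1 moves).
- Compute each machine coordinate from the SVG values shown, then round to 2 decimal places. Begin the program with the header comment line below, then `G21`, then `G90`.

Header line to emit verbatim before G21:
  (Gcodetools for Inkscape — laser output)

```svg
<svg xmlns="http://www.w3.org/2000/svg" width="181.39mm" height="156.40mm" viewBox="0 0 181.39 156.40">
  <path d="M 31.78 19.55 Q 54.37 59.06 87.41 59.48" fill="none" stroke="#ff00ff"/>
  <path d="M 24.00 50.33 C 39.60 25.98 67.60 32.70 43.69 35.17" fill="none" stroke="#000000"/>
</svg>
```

1 u = 1 mm; y_m = 156.40 − y.

[1] `<path>` quadratic bezier, #ff00ff→cut S899 F1518: (31.78,136.85) → (43.73,119.54) → (56.98,107.11) → (71.54,99.57) → (87.41,96.92)

[2] `<path>` cubic bezier, #000000→score S480 F2065: (24.00,106.07) → (37.02,119.06) → (48.66,123.71) → (52.89,123.33) → (43.69,121.23)

(Gcodetools for Inkscape — laser output)
G21
G90
G0 X31.78 Y136.85
M3 S899
G1 X43.73 Y119.54 F1518
G1 X56.98 Y107.11 F1518
G1 X71.54 Y99.57 F1518
G1 X87.41 Y96.92 F1518
M5
G0 X24.00 Y106.07
M3 S480
G1 X37.02 Y119.06 F2065
G1 X48.66 Y123.71 F2065
G1 X52.89 Y123.33 F2065
G1 X43.69 Y121.23 F2065
M5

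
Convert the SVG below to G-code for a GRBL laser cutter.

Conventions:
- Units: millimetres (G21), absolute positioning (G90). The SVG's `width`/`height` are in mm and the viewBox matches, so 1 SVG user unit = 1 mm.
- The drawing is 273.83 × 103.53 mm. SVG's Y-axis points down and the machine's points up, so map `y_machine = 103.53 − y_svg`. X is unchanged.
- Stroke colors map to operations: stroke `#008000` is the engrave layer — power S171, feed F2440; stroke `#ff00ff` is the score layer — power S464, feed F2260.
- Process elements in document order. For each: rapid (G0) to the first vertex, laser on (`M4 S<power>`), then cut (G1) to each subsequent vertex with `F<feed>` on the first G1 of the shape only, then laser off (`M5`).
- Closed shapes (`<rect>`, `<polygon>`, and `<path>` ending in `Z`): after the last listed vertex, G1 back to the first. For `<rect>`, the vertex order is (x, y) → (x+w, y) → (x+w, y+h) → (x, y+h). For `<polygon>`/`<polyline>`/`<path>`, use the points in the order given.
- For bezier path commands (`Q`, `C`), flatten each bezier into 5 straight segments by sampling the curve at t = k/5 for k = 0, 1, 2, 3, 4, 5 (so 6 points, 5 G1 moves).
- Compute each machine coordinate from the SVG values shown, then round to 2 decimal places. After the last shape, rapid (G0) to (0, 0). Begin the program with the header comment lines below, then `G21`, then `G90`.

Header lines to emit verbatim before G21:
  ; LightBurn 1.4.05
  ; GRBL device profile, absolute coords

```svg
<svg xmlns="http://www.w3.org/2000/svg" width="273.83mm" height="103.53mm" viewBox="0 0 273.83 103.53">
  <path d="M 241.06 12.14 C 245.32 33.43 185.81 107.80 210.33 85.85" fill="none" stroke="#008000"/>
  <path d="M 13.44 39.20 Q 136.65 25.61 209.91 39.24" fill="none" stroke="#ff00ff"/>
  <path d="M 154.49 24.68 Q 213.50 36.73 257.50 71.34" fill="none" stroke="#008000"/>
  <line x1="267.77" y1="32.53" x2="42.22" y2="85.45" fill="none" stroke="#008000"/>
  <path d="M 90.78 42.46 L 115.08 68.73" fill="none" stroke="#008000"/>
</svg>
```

viewBox `0 0 273.83 103.53` with mm width/height → 1 unit = 1 mm. Flip: y_m = 103.53 − y_svg.

**Shape 1** — `<path>` cubic bezier, stroke `#008000` → engrave (S171, F2440). Control points (SVG): P0=(241.06,12.14), P1=(245.32,33.43), P2=(185.81,107.80), P3=(210.33,85.85); sampled at t=k/5. Machine vertices: (241.06,91.39) → (237.15,73.44) → (225.02,49.93) → (211.78,28.01) → (204.52,14.87) → (210.33,17.68). Open path.

**Shape 2** — `<path>` quadratic bezier, stroke `#ff00ff` → score (S464, F2260). Control points (SVG): P0=(13.44,39.20), P1=(136.65,25.61), P2=(209.91,39.24); sampled at t=k/5. Machine vertices: (13.44,64.33) → (60.73,68.68) → (104.02,70.85) → (143.31,70.84) → (178.61,68.65) → (209.91,64.29). Open path.

**Shape 3** — `<path>` quadratic bezier, stroke `#008000` → engrave (S171, F2440). Control points (SVG): P0=(154.49,24.68), P1=(213.50,36.73), P2=(257.50,71.34); sampled at t=k/5. Machine vertices: (154.49,78.85) → (177.49,73.13) → (199.30,65.60) → (219.90,56.27) → (239.30,45.13) → (257.50,32.19). Open path.

**Shape 4** — `<line>` line segment, stroke `#008000` → engrave (S171, F2440). Machine vertices: (267.77,71.00) → (42.22,18.08). Open path.

**Shape 5** — `<path>` line segment, stroke `#008000` → engrave (S171, F2440). Machine vertices: (90.78,61.07) → (115.08,34.80). Open path.

; LightBurn 1.4.05
; GRBL device profile, absolute coords
G21
G90
G0 X241.06 Y91.39
M4 S171
G1 X237.15 Y73.44 F2440
G1 X225.02 Y49.93
G1 X211.78 Y28.01
G1 X204.52 Y14.87
G1 X210.33 Y17.68
M5
G0 X13.44 Y64.33
M4 S464
G1 X60.73 Y68.68 F2260
G1 X104.02 Y70.85
G1 X143.31 Y70.84
G1 X178.61 Y68.65
G1 X209.91 Y64.29
M5
G0 X154.49 Y78.85
M4 S171
G1 X177.49 Y73.13 F2440
G1 X199.30 Y65.60
G1 X219.90 Y56.27
G1 X239.30 Y45.13
G1 X257.50 Y32.19
M5
G0 X267.77 Y71.00
M4 S171
G1 X42.22 Y18.08 F2440
M5
G0 X90.78 Y61.07
M4 S171
G1 X115.08 Y34.80 F2440
M5
G0 X0.00 Y0.00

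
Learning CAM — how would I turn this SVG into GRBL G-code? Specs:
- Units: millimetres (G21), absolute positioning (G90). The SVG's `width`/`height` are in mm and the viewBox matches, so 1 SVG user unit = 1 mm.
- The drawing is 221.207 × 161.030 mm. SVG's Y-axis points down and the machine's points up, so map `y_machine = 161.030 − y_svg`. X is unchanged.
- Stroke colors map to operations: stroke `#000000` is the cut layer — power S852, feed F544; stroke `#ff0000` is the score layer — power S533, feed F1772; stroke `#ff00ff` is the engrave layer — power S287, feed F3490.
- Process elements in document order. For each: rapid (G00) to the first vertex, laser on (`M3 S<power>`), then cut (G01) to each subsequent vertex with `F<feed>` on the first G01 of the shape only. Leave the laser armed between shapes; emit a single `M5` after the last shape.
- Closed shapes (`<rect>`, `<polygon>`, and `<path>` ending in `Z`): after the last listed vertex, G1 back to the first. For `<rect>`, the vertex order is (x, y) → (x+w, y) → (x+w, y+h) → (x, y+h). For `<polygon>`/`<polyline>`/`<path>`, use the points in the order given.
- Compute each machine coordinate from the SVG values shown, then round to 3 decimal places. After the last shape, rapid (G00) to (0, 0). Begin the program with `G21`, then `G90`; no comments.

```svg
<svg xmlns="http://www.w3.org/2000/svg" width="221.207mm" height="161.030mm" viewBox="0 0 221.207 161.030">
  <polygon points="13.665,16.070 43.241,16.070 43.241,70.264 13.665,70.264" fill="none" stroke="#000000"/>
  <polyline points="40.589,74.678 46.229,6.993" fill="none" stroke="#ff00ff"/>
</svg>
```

G21
G90
G00 X13.665 Y144.960
M3 S852
G01 X43.241 Y144.960 F544
G01 X43.241 Y90.766
G01 X13.665 Y90.766
G01 X13.665 Y144.960
G00 X40.589 Y86.352
M3 S287
G01 X46.229 Y154.037 F3490
M5
G00 X0.000 Y0.000

1 u = 1 mm; y_m = 161.030 − y.

[1] `<polygon>` rectangle, #000000→cut S852 F544: (13.665,144.960) → (43.241,144.960) → (43.241,90.766) → (13.665,90.766) → (13.665,144.960) (closed)

[2] `<polyline>` line segment, #ff00ff→engrave S287 F3490: (40.589,86.352) → (46.229,154.037)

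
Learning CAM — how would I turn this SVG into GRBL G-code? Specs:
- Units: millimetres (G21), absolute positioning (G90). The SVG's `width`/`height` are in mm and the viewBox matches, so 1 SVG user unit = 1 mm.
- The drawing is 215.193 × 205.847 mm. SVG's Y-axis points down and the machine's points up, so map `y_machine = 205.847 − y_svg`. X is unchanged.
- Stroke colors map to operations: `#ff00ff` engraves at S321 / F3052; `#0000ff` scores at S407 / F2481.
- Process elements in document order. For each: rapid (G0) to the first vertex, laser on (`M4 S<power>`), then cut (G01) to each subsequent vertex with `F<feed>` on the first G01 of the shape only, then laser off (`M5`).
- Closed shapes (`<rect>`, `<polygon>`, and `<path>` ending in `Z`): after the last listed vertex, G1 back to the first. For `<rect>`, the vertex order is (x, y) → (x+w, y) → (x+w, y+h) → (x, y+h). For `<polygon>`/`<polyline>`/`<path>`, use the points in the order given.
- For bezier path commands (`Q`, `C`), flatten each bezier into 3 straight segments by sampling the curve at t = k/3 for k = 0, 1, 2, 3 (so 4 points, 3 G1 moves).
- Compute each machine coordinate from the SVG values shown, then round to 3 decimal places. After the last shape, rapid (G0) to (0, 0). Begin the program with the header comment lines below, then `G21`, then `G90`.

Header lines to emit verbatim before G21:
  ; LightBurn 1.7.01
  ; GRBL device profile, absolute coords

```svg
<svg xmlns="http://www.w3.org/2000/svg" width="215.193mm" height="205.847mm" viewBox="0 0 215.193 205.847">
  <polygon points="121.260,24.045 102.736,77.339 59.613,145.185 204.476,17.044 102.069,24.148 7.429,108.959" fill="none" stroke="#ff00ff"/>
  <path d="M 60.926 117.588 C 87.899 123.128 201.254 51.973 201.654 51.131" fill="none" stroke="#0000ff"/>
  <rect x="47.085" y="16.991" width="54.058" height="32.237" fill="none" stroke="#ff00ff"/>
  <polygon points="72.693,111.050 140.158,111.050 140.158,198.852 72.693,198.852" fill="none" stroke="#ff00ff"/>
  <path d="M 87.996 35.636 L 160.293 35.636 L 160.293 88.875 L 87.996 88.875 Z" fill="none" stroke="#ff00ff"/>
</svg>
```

; LightBurn 1.7.01
; GRBL device profile, absolute coords
G21
G90
G0 X121.260 Y181.802
M4 S321
G01 X102.736 Y128.508 F3052
G01 X59.613 Y60.662
G01 X204.476 Y188.803
G01 X102.069 Y181.699
G01 X7.429 Y96.888
G01 X121.260 Y181.802
M5
G0 X60.926 Y88.259
M4 S407
G01 X109.310 Y102.839 F2481
G01 X170.985 Y135.881
G01 X201.654 Y154.716
M5
G0 X47.085 Y188.856
M4 S321
G01 X101.143 Y188.856 F3052
G01 X101.143 Y156.619
G01 X47.085 Y156.619
G01 X47.085 Y188.856
M5
G0 X72.693 Y94.797
M4 S321
G01 X140.158 Y94.797 F3052
G01 X140.158 Y6.995
G01 X72.693 Y6.995
G01 X72.693 Y94.797
M5
G0 X87.996 Y170.211
M4 S321
G01 X160.293 Y170.211 F3052
G01 X160.293 Y116.972
G01 X87.996 Y116.972
G01 X87.996 Y170.211
M5
G0 X0.000 Y0.000

1 u = 1 mm; y_m = 205.847 − y.

[1] `<polygon>` closed polygon, #ff00ff→engrave S321 F3052: (121.260,181.802) → (102.736,128.508) → (59.613,60.662) → (204.476,188.803) → (102.069,181.699) → (7.429,96.888) → (121.260,181.802) (closed)

[2] `<path>` cubic bezier, #0000ff→score S407 F2481: (60.926,88.259) → (109.310,102.839) → (170.985,135.881) → (201.654,154.716)

[3] `<rect>` rectangle, #ff00ff→engrave S321 F3052: (47.085,188.856) → (101.143,188.856) → (101.143,156.619) → (47.085,156.619) → (47.085,188.856) (closed)

[4] `<polygon>` rectangle, #ff00ff→engrave S321 F3052: (72.693,94.797) → (140.158,94.797) → (140.158,6.995) → (72.693,6.995) → (72.693,94.797) (closed)

[5] `<path>` rectangle, #ff00ff→engrave S321 F3052: (87.996,170.211) → (160.293,170.211) → (160.293,116.972) → (87.996,116.972) → (87.996,170.211) (closed)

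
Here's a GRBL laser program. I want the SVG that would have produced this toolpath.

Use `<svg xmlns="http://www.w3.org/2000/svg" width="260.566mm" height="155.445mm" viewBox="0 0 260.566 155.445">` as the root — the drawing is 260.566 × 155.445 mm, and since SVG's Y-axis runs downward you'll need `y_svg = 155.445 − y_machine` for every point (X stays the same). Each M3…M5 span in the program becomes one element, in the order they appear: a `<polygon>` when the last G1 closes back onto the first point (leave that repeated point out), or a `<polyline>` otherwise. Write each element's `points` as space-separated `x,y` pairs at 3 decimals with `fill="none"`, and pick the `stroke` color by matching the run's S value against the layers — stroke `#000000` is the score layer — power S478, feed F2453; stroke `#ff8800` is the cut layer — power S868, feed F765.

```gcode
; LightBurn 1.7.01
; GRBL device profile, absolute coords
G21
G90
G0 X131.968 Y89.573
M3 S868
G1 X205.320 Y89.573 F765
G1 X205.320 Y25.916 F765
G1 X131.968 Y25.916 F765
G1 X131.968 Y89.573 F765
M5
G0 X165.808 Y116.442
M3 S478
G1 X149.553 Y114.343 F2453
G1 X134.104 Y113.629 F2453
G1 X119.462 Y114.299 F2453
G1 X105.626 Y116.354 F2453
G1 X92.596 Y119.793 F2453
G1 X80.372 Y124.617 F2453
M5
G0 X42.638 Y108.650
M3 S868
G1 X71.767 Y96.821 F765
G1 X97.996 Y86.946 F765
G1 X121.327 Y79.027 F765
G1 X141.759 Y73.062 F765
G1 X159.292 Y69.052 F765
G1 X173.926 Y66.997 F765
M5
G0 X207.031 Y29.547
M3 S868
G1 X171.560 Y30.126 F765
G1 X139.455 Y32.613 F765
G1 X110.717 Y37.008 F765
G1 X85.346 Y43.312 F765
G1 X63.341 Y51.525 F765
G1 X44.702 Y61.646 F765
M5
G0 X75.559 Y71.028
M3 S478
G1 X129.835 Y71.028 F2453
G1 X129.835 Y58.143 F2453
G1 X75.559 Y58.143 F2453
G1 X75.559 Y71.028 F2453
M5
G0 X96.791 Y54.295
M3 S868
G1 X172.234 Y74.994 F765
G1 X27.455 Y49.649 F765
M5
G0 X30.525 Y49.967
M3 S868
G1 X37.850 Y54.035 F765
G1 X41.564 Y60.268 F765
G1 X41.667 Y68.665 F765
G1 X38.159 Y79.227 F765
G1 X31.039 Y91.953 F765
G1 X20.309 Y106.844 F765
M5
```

y_svg = 155.445 − y_m.

[1] S868→`#ff8800` (cut); closed run; points: 131.968,65.872 205.320,65.872 205.320,129.529 131.968,129.529

[2] S478→`#000000` (score); open run; points: 165.808,39.003 149.553,41.102 134.104,41.816 119.462,41.146 105.626,39.091 92.596,35.652 80.372,30.828

[3] S868→`#ff8800` (cut); open run; points: 42.638,46.795 71.767,58.624 97.996,68.499 121.327,76.418 141.759,82.383 159.292,86.393 173.926,88.448

[4] S868→`#ff8800` (cut); open run; points: 207.031,125.898 171.560,125.319 139.455,122.832 110.717,118.437 85.346,112.133 63.341,103.920 44.702,93.799

[5] S478→`#000000` (score); closed run; points: 75.559,84.417 129.835,84.417 129.835,97.302 75.559,97.302

[6] S868→`#ff8800` (cut); open run; points: 96.791,101.150 172.234,80.451 27.455,105.796

[7] S868→`#ff8800` (cut); open run; points: 30.525,105.478 37.850,101.410 41.564,95.177 41.667,86.780 38.159,76.218 31.039,63.492 20.309,48.601

<svg xmlns="http://www.w3.org/2000/svg" width="260.566mm" height="155.445mm" viewBox="0 0 260.566 155.445">
  <polygon points="131.968,65.872 205.320,65.872 205.320,129.529 131.968,129.529" fill="none" stroke="#ff8800"/>
  <polyline points="165.808,39.003 149.553,41.102 134.104,41.816 119.462,41.146 105.626,39.091 92.596,35.652 80.372,30.828" fill="none" stroke="#000000"/>
  <polyline points="42.638,46.795 71.767,58.624 97.996,68.499 121.327,76.418 141.759,82.383 159.292,86.393 173.926,88.448" fill="none" stroke="#ff8800"/>
  <polyline points="207.031,125.898 171.560,125.319 139.455,122.832 110.717,118.437 85.346,112.133 63.341,103.920 44.702,93.799" fill="none" stroke="#ff8800"/>
  <polygon points="75.559,84.417 129.835,84.417 129.835,97.302 75.559,97.302" fill="none" stroke="#000000"/>
  <polyline points="96.791,101.150 172.234,80.451 27.455,105.796" fill="none" stroke="#ff8800"/>
  <polyline points="30.525,105.478 37.850,101.410 41.564,95.177 41.667,86.780 38.159,76.218 31.039,63.492 20.309,48.601" fill="none" stroke="#ff8800"/>
</svg>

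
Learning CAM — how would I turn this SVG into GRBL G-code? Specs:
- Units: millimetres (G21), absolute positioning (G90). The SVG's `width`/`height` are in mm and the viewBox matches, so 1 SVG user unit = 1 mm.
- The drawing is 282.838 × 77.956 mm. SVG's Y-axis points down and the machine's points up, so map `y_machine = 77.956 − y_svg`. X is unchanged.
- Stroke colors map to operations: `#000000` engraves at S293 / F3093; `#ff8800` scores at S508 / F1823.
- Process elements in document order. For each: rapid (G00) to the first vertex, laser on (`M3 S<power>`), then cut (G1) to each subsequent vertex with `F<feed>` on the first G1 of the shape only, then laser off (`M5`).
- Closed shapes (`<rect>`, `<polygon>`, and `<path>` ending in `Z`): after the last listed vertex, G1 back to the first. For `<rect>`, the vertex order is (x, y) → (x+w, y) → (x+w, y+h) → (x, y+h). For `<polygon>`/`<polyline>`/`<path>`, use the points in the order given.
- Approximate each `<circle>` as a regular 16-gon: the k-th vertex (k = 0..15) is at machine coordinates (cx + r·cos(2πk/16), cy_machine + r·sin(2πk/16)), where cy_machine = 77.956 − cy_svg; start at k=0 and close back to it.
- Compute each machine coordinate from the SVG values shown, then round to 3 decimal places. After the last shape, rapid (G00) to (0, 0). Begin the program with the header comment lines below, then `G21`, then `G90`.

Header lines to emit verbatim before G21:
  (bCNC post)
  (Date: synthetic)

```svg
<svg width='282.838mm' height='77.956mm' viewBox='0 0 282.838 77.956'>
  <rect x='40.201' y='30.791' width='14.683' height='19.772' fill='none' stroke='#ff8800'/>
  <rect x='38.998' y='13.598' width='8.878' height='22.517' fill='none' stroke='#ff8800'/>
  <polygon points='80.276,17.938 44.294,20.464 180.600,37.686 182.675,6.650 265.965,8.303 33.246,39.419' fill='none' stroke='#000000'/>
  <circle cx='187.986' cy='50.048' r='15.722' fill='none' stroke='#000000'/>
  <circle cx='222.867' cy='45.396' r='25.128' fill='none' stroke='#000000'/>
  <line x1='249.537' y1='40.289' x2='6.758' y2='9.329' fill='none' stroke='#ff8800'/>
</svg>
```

(bCNC post)
(Date: synthetic)
G21
G90
G00 X40.201 Y47.165
M3 S508
G1 X54.884 Y47.165 F1823
G1 X54.884 Y27.393
G1 X40.201 Y27.393
G1 X40.201 Y47.165
M5
G00 X38.998 Y64.358
M3 S508
G1 X47.876 Y64.358 F1823
G1 X47.876 Y41.841
G1 X38.998 Y41.841
G1 X38.998 Y64.358
M5
G00 X80.276 Y60.018
M3 S293
G1 X44.294 Y57.492 F3093
G1 X180.600 Y40.270
G1 X182.675 Y71.306
G1 X265.965 Y69.653
G1 X33.246 Y38.537
G1 X80.276 Y60.018
M5
G00 X203.708 Y27.908
M3 S293
G1 X202.511 Y33.925 F3093
G1 X199.103 Y39.025
G1 X194.003 Y42.433
G1 X187.986 Y43.630
G1 X181.969 Y42.433
G1 X176.869 Y39.025
G1 X173.461 Y33.925
G1 X172.264 Y27.908
G1 X173.461 Y21.891
G1 X176.869 Y16.791
G1 X181.969 Y13.383
G1 X187.986 Y12.186
G1 X194.003 Y13.383
G1 X199.103 Y16.791
G1 X202.511 Y21.891
G1 X203.708 Y27.908
M5
G00 X247.995 Y32.560
M3 S293
G1 X246.082 Y42.176 F3093
G1 X240.635 Y50.328
G1 X232.483 Y55.775
G1 X222.867 Y57.688
G1 X213.251 Y55.775
G1 X205.099 Y50.328
G1 X199.652 Y42.176
G1 X197.739 Y32.560
G1 X199.652 Y22.944
G1 X205.099 Y14.792
G1 X213.251 Y9.345
G1 X222.867 Y7.432
G1 X232.483 Y9.345
G1 X240.635 Y14.792
G1 X246.082 Y22.944
G1 X247.995 Y32.560
M5
G00 X249.537 Y37.667
M3 S508
G1 X6.758 Y68.627 F1823
M5
G00 X0.000 Y0.000

viewBox `0 0 282.838 77.956` with mm width/height → 1 unit = 1 mm. Flip: y_m = 77.956 − y_svg.

**Shape 1** — `<rect>` rectangle, stroke `#ff8800` → score (S508, F1823). Machine vertices: (40.201,47.165) → (54.884,47.165) → (54.884,27.393) → (40.201,27.393) → (40.201,47.165). Closed: final G1 returns to the first vertex.

**Shape 2** — `<rect>` rectangle, stroke `#ff8800` → score (S508, F1823). Machine vertices: (38.998,64.358) → (47.876,64.358) → (47.876,41.841) → (38.998,41.841) → (38.998,64.358). Closed: final G1 returns to the first vertex.

**Shape 3** — `<polygon>` closed polygon, stroke `#000000` → engrave (S293, F3093). Machine vertices: (80.276,60.018) → (44.294,57.492) → (180.600,40.270) → (182.675,71.306) → (265.965,69.653) → (33.246,38.537) → (80.276,60.018). Closed: final G1 returns to the first vertex.

**Shape 4** — `<circle>` circle, stroke `#000000` → engrave (S293, F3093). Machine vertices: (203.708,27.908) → (202.511,33.925) → (199.103,39.025) → (194.003,42.433) → (187.986,43.630) → (181.969,42.433) → (176.869,39.025) → (173.461,33.925) → (172.264,27.908) → (173.461,21.891) → (176.869,16.791) → (181.969,13.383) → (187.986,12.186) → (194.003,13.383) → (199.103,16.791) → (202.511,21.891) → (203.708,27.908). Closed: final G1 returns to the first vertex.

**Shape 5** — `<circle>` circle, stroke `#000000` → engrave (S293, F3093). Machine vertices: (247.995,32.560) → (246.082,42.176) → (240.635,50.328) → (232.483,55.775) → (222.867,57.688) → (213.251,55.775) → (205.099,50.328) → (199.652,42.176) → (197.739,32.560) → (199.652,22.944) → (205.099,14.792) → (213.251,9.345) → (222.867,7.432) → (232.483,9.345) → (240.635,14.792) → (246.082,22.944) → (247.995,32.560). Closed: final G1 returns to the first vertex.

**Shape 6** — `<line>` line segment, stroke `#ff8800` → score (S508, F1823). Machine vertices: (249.537,37.667) → (6.758,68.627). Open path.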